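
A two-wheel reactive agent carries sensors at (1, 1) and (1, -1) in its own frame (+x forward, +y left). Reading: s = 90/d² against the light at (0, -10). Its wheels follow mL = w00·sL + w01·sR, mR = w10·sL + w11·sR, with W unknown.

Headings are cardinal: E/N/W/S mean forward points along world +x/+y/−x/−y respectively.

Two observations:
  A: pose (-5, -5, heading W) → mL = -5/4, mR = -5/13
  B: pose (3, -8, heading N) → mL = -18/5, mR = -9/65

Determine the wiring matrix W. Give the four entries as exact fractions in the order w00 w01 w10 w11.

0 -1 1/2 -1

obs A: pose=(-5,-5,W) → sL=45/26, sR=5/4, mL=-5/4, mR=-5/13
obs B: pose=(3,-8,N) → sL=90/13, sR=18/5, mL=-18/5, mR=-9/65
sensor matrix S = [[45/26, 5/4], [90/13, 18/5]]; det S = -63/26
solve [mL_A; mL_B] = S·[w00; w01] and [mR_A; mR_B] = S·[w10; w11]:
  w00 = 0, w01 = -1, w10 = 1/2, w11 = -1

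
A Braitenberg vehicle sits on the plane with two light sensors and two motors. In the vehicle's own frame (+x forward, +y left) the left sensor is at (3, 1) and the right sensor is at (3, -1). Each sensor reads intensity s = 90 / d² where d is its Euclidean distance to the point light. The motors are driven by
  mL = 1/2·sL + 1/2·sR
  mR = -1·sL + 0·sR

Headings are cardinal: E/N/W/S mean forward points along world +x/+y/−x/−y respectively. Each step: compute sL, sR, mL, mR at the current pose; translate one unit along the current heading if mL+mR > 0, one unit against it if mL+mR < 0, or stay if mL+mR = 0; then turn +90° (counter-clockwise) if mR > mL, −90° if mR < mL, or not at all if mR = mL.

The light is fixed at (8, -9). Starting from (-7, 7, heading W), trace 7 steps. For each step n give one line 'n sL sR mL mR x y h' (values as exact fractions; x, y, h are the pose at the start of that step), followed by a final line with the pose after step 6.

0 10/61 90/613 5810/37393 -10/61 -7 7 W
1 45/293 9/53 2511/15529 -45/293 -6 7 N
2 18/89 90/377 7398/33553 -18/89 -6 8 E
3 9/34 45/196 1647/6664 -9/34 -5 8 S
4 18/109 90/617 10458/67253 -18/109 -5 9 W
5 9/61 45/281 2637/17141 -9/61 -4 9 N
6 90/481 2/9 886/4329 -90/481 -4 10 E
final -3 10 S

n=0: pose=(-7,7,W); sL=10/61, sR=90/613; mL=5810/37393, mR=-10/61; mL+mR=-320/37393 → advance -1; mR−mL=-11940/37393 → turn -1·90°
n=1: pose=(-6,7,N); sL=45/293, sR=9/53; mL=2511/15529, mR=-45/293; mL+mR=126/15529 → advance +1; mR−mL=-4896/15529 → turn -1·90°
n=2: pose=(-6,8,E); sL=18/89, sR=90/377; mL=7398/33553, mR=-18/89; mL+mR=612/33553 → advance +1; mR−mL=-14184/33553 → turn -1·90°
n=3: pose=(-5,8,S); sL=9/34, sR=45/196; mL=1647/6664, mR=-9/34; mL+mR=-117/6664 → advance -1; mR−mL=-3411/6664 → turn -1·90°
n=4: pose=(-5,9,W); sL=18/109, sR=90/617; mL=10458/67253, mR=-18/109; mL+mR=-648/67253 → advance -1; mR−mL=-21564/67253 → turn -1·90°
n=5: pose=(-4,9,N); sL=9/61, sR=45/281; mL=2637/17141, mR=-9/61; mL+mR=108/17141 → advance +1; mR−mL=-5166/17141 → turn -1·90°
n=6: pose=(-4,10,E); sL=90/481, sR=2/9; mL=886/4329, mR=-90/481; mL+mR=76/4329 → advance +1; mR−mL=-1696/4329 → turn -1·90°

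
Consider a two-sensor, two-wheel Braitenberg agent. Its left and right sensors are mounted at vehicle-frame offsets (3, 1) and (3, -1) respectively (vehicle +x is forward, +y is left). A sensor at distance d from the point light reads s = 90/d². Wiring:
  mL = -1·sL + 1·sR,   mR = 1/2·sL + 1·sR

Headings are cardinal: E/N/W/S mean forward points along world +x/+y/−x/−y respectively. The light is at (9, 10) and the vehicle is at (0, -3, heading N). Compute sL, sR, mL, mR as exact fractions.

left sensor world pos  = (-1, 0); dL² = 200
right sensor world pos = (1, 0); dR² = 164
sL = 90/200 = 9/20
sR = 90/164 = 45/82
mL = -1·sL + 1·sR = 81/820
mR = 1/2·sL + 1·sR = 1269/1640

9/20 45/82 81/820 1269/1640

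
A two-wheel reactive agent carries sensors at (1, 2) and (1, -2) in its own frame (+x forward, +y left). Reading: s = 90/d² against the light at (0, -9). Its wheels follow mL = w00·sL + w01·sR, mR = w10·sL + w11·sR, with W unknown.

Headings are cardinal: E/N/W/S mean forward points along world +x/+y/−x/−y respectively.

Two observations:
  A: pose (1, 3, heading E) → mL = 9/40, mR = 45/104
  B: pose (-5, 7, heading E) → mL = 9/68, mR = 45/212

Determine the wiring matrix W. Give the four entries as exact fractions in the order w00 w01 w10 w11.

1/2 0 0 1/2

obs A: pose=(1,3,E) → sL=9/20, sR=45/52, mL=9/40, mR=45/104
obs B: pose=(-5,7,E) → sL=9/34, sR=45/106, mL=9/68, mR=45/212
sensor matrix S = [[9/20, 45/52], [9/34, 45/106]]; det S = -891/23426
solve [mL_A; mL_B] = S·[w00; w01] and [mR_A; mR_B] = S·[w10; w11]:
  w00 = 1/2, w01 = 0, w10 = 0, w11 = 1/2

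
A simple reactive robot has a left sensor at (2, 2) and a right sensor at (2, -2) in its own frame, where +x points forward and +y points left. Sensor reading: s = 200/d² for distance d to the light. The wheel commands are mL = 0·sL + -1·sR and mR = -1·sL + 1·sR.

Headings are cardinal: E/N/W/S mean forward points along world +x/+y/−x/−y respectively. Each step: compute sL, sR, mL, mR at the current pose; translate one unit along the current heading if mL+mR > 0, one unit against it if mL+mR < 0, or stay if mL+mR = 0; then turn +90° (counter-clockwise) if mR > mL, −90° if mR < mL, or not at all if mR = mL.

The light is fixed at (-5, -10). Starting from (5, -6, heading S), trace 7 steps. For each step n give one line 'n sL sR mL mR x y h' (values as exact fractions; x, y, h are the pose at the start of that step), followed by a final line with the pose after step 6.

0 50/37 50/17 -50/17 1000/629 5 -6 S
1 200/193 200/153 -200/153 8000/29529 5 -5 E
2 100/49 20/17 -20/17 -720/833 4 -5 N
3 200/53 40/17 -40/17 -1280/901 4 -6 W
4 50/37 50/17 -50/17 1000/629 5 -6 S
5 200/193 200/153 -200/153 8000/29529 5 -5 E
6 100/49 20/17 -20/17 -720/833 4 -5 N
final 4 -6 W

n=0: pose=(5,-6,S); sL=50/37, sR=50/17; mL=-50/17, mR=1000/629; mL+mR=-50/37 → advance -1; mR−mL=2850/629 → turn +1·90°
n=1: pose=(5,-5,E); sL=200/193, sR=200/153; mL=-200/153, mR=8000/29529; mL+mR=-200/193 → advance -1; mR−mL=46600/29529 → turn +1·90°
n=2: pose=(4,-5,N); sL=100/49, sR=20/17; mL=-20/17, mR=-720/833; mL+mR=-100/49 → advance -1; mR−mL=260/833 → turn +1·90°
n=3: pose=(4,-6,W); sL=200/53, sR=40/17; mL=-40/17, mR=-1280/901; mL+mR=-200/53 → advance -1; mR−mL=840/901 → turn +1·90°
n=4: pose=(5,-6,S); sL=50/37, sR=50/17; mL=-50/17, mR=1000/629; mL+mR=-50/37 → advance -1; mR−mL=2850/629 → turn +1·90°
n=5: pose=(5,-5,E); sL=200/193, sR=200/153; mL=-200/153, mR=8000/29529; mL+mR=-200/193 → advance -1; mR−mL=46600/29529 → turn +1·90°
n=6: pose=(4,-5,N); sL=100/49, sR=20/17; mL=-20/17, mR=-720/833; mL+mR=-100/49 → advance -1; mR−mL=260/833 → turn +1·90°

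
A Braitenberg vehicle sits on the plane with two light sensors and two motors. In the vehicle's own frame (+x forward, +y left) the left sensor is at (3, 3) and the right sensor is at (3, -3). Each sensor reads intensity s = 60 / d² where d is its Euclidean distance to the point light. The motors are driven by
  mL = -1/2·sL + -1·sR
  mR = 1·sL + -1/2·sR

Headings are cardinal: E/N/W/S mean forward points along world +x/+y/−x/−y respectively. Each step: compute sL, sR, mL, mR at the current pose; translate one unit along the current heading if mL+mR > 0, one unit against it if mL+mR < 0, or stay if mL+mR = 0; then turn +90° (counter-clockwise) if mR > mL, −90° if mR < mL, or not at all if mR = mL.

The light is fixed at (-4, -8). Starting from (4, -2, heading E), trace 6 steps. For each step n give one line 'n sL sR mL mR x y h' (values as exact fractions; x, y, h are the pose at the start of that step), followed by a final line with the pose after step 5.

n=0: pose=(4,-2,E); sL=30/101, sR=6/13; mL=-801/1313, mR=87/1313; mL+mR=-714/1313 → advance -1; mR−mL=888/1313 → turn +1·90°
n=1: pose=(3,-2,N); sL=60/97, sR=60/181; mL=-11250/17557, mR=7950/17557; mL+mR=-3300/17557 → advance -1; mR−mL=19200/17557 → turn +1·90°
n=2: pose=(3,-3,W); sL=3, sR=3/4; mL=-9/4, mR=21/8; mL+mR=3/8 → advance +1; mR−mL=39/8 → turn +1·90°
n=3: pose=(2,-3,S); sL=12/17, sR=60/13; mL=-1098/221, mR=-354/221; mL+mR=-1452/221 → advance -1; mR−mL=744/221 → turn +1·90°
n=4: pose=(2,-2,E); sL=10/27, sR=2/3; mL=-23/27, mR=1/27; mL+mR=-22/27 → advance -1; mR−mL=8/9 → turn +1·90°
n=5: pose=(1,-2,N); sL=12/17, sR=12/29; mL=-378/493, mR=246/493; mL+mR=-132/493 → advance -1; mR−mL=624/493 → turn +1·90°

0 30/101 6/13 -801/1313 87/1313 4 -2 E
1 60/97 60/181 -11250/17557 7950/17557 3 -2 N
2 3 3/4 -9/4 21/8 3 -3 W
3 12/17 60/13 -1098/221 -354/221 2 -3 S
4 10/27 2/3 -23/27 1/27 2 -2 E
5 12/17 12/29 -378/493 246/493 1 -2 N
final 1 -3 W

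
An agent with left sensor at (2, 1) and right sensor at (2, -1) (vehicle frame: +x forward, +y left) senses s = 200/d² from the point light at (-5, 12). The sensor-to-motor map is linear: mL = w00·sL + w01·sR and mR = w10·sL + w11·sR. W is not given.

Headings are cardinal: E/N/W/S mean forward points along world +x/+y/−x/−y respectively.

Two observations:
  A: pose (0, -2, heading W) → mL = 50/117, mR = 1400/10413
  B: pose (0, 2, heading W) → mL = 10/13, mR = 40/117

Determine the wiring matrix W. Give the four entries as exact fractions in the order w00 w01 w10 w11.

obs A: pose=(0,-2,W) → sL=100/117, sR=100/89, mL=50/117, mR=1400/10413
obs B: pose=(0,2,W) → sL=20/13, sR=20/9, mL=10/13, mR=40/117
sensor matrix S = [[100/117, 100/89], [20/13, 20/9]]; det S = 16000/93717
solve [mL_A; mL_B] = S·[w00; w01] and [mR_A; mR_B] = S·[w10; w11]:
  w00 = 1/2, w01 = 0, w10 = -1/2, w11 = 1/2

1/2 0 -1/2 1/2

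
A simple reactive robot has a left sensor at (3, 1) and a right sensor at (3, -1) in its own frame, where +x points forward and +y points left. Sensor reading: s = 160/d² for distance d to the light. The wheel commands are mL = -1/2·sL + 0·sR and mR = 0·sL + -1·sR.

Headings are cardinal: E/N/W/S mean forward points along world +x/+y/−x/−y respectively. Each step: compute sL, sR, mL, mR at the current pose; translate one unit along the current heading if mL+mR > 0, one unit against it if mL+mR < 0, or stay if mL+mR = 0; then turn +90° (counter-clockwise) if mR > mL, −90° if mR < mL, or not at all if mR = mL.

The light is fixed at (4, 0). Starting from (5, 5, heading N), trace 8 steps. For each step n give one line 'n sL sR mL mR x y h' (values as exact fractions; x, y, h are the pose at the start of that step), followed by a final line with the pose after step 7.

n=0: pose=(5,5,N); sL=5/2, sR=40/17; mL=-5/4, mR=-40/17; mL+mR=-245/68 → advance -1; mR−mL=-75/68 → turn -1·90°
n=1: pose=(5,4,E); sL=160/41, sR=32/5; mL=-80/41, mR=-32/5; mL+mR=-1712/205 → advance -1; mR−mL=-912/205 → turn -1·90°
n=2: pose=(4,4,S); sL=80, sR=80; mL=-40, mR=-80; mL+mR=-120 → advance -1; mR−mL=-40 → turn -1·90°
n=3: pose=(4,5,W); sL=32/5, sR=32/9; mL=-16/5, mR=-32/9; mL+mR=-304/45 → advance -1; mR−mL=-16/45 → turn -1·90°
n=4: pose=(5,5,N); sL=5/2, sR=40/17; mL=-5/4, mR=-40/17; mL+mR=-245/68 → advance -1; mR−mL=-75/68 → turn -1·90°
n=5: pose=(5,4,E); sL=160/41, sR=32/5; mL=-80/41, mR=-32/5; mL+mR=-1712/205 → advance -1; mR−mL=-912/205 → turn -1·90°
n=6: pose=(4,4,S); sL=80, sR=80; mL=-40, mR=-80; mL+mR=-120 → advance -1; mR−mL=-40 → turn -1·90°
n=7: pose=(4,5,W); sL=32/5, sR=32/9; mL=-16/5, mR=-32/9; mL+mR=-304/45 → advance -1; mR−mL=-16/45 → turn -1·90°

0 5/2 40/17 -5/4 -40/17 5 5 N
1 160/41 32/5 -80/41 -32/5 5 4 E
2 80 80 -40 -80 4 4 S
3 32/5 32/9 -16/5 -32/9 4 5 W
4 5/2 40/17 -5/4 -40/17 5 5 N
5 160/41 32/5 -80/41 -32/5 5 4 E
6 80 80 -40 -80 4 4 S
7 32/5 32/9 -16/5 -32/9 4 5 W
final 5 5 N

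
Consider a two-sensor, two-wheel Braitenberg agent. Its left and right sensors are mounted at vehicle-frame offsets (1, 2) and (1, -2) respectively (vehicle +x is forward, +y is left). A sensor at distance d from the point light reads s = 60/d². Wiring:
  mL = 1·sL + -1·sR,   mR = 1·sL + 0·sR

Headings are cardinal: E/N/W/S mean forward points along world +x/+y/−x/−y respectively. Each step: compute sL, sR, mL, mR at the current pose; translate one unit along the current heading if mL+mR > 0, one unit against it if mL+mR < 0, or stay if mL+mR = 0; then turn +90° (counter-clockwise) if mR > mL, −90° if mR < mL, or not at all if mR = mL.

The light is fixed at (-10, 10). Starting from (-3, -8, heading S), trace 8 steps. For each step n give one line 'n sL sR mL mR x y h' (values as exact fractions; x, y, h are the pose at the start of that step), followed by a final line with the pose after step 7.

n=0: pose=(-3,-8,S); sL=30/221, sR=30/193; mL=-840/42653, mR=30/221; mL+mR=4950/42653 → advance +1; mR−mL=30/193 → turn +1·90°
n=1: pose=(-3,-9,E); sL=60/353, sR=12/101; mL=1824/35653, mR=60/353; mL+mR=7884/35653 → advance +1; mR−mL=12/101 → turn +1·90°
n=2: pose=(-2,-9,N); sL=1/6, sR=15/106; mL=4/159, mR=1/6; mL+mR=61/318 → advance +1; mR−mL=15/106 → turn +1·90°
n=3: pose=(-2,-8,W); sL=60/449, sR=12/61; mL=-1728/27389, mR=60/449; mL+mR=1932/27389 → advance +1; mR−mL=12/61 → turn +1·90°
n=4: pose=(-3,-8,S); sL=30/221, sR=30/193; mL=-840/42653, mR=30/221; mL+mR=4950/42653 → advance +1; mR−mL=30/193 → turn +1·90°
n=5: pose=(-3,-9,E); sL=60/353, sR=12/101; mL=1824/35653, mR=60/353; mL+mR=7884/35653 → advance +1; mR−mL=12/101 → turn +1·90°
n=6: pose=(-2,-9,N); sL=1/6, sR=15/106; mL=4/159, mR=1/6; mL+mR=61/318 → advance +1; mR−mL=15/106 → turn +1·90°
n=7: pose=(-2,-8,W); sL=60/449, sR=12/61; mL=-1728/27389, mR=60/449; mL+mR=1932/27389 → advance +1; mR−mL=12/61 → turn +1·90°

0 30/221 30/193 -840/42653 30/221 -3 -8 S
1 60/353 12/101 1824/35653 60/353 -3 -9 E
2 1/6 15/106 4/159 1/6 -2 -9 N
3 60/449 12/61 -1728/27389 60/449 -2 -8 W
4 30/221 30/193 -840/42653 30/221 -3 -8 S
5 60/353 12/101 1824/35653 60/353 -3 -9 E
6 1/6 15/106 4/159 1/6 -2 -9 N
7 60/449 12/61 -1728/27389 60/449 -2 -8 W
final -3 -8 S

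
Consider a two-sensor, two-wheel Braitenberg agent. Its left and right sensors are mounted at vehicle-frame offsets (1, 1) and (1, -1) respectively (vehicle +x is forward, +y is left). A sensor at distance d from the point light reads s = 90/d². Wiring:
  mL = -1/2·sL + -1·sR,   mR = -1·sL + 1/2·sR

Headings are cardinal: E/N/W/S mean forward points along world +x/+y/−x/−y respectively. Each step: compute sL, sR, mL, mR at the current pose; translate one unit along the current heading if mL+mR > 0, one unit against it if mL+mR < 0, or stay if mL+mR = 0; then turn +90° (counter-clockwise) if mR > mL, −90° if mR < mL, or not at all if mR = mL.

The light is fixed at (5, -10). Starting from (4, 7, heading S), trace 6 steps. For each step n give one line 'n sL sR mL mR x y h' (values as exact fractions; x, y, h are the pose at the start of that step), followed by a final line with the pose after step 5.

0 45/128 9/26 -1737/3328 -297/1664 4 7 S
1 90/361 90/289 -45495/104329 -9765/104329 4 8 E
2 9/37 45/181 -4959/13394 -1593/13394 3 8 N
3 18/53 10/37 -863/1961 -401/1961 3 7 W
4 45/128 9/26 -1737/3328 -297/1664 4 7 S
5 90/361 90/289 -45495/104329 -9765/104329 4 8 E
final 3 8 N

n=0: pose=(4,7,S); sL=45/128, sR=9/26; mL=-1737/3328, mR=-297/1664; mL+mR=-2331/3328 → advance -1; mR−mL=1143/3328 → turn +1·90°
n=1: pose=(4,8,E); sL=90/361, sR=90/289; mL=-45495/104329, mR=-9765/104329; mL+mR=-55260/104329 → advance -1; mR−mL=35730/104329 → turn +1·90°
n=2: pose=(3,8,N); sL=9/37, sR=45/181; mL=-4959/13394, mR=-1593/13394; mL+mR=-3276/6697 → advance -1; mR−mL=1683/6697 → turn +1·90°
n=3: pose=(3,7,W); sL=18/53, sR=10/37; mL=-863/1961, mR=-401/1961; mL+mR=-1264/1961 → advance -1; mR−mL=462/1961 → turn +1·90°
n=4: pose=(4,7,S); sL=45/128, sR=9/26; mL=-1737/3328, mR=-297/1664; mL+mR=-2331/3328 → advance -1; mR−mL=1143/3328 → turn +1·90°
n=5: pose=(4,8,E); sL=90/361, sR=90/289; mL=-45495/104329, mR=-9765/104329; mL+mR=-55260/104329 → advance -1; mR−mL=35730/104329 → turn +1·90°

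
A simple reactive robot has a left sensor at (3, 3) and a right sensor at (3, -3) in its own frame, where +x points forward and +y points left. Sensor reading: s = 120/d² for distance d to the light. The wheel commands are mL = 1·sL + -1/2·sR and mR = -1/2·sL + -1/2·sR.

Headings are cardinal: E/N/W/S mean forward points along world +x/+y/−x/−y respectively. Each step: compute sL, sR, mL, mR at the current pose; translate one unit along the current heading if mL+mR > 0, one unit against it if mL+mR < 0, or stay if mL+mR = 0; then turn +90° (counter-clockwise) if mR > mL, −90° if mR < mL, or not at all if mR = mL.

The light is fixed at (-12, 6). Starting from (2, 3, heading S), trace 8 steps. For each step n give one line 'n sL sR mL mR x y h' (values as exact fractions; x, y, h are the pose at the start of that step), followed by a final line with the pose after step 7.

0 24/65 120/157 -132/10205 -5784/10205 2 3 S
1 60/73 60/61 1470/4453 -4020/4453 2 4 W
2 24/29 24/65 1212/1885 -1128/1885 3 4 N
3 15/41 6/17 132/697 -501/1394 3 5 E
4 24/61 120/137 -372/8357 -5304/8357 2 5 S
5 12/13 12/13 6/13 -12/13 2 6 W
6 40/51 40/111 380/629 -360/629 3 6 N
7 6/17 15/41 237/1394 -501/1394 3 7 E
final 2 7 S

n=0: pose=(2,3,S); sL=24/65, sR=120/157; mL=-132/10205, mR=-5784/10205; mL+mR=-5916/10205 → advance -1; mR−mL=-36/65 → turn -1·90°
n=1: pose=(2,4,W); sL=60/73, sR=60/61; mL=1470/4453, mR=-4020/4453; mL+mR=-2550/4453 → advance -1; mR−mL=-90/73 → turn -1·90°
n=2: pose=(3,4,N); sL=24/29, sR=24/65; mL=1212/1885, mR=-1128/1885; mL+mR=84/1885 → advance +1; mR−mL=-36/29 → turn -1·90°
n=3: pose=(3,5,E); sL=15/41, sR=6/17; mL=132/697, mR=-501/1394; mL+mR=-237/1394 → advance -1; mR−mL=-45/82 → turn -1·90°
n=4: pose=(2,5,S); sL=24/61, sR=120/137; mL=-372/8357, mR=-5304/8357; mL+mR=-5676/8357 → advance -1; mR−mL=-36/61 → turn -1·90°
n=5: pose=(2,6,W); sL=12/13, sR=12/13; mL=6/13, mR=-12/13; mL+mR=-6/13 → advance -1; mR−mL=-18/13 → turn -1·90°
n=6: pose=(3,6,N); sL=40/51, sR=40/111; mL=380/629, mR=-360/629; mL+mR=20/629 → advance +1; mR−mL=-20/17 → turn -1·90°
n=7: pose=(3,7,E); sL=6/17, sR=15/41; mL=237/1394, mR=-501/1394; mL+mR=-132/697 → advance -1; mR−mL=-9/17 → turn -1·90°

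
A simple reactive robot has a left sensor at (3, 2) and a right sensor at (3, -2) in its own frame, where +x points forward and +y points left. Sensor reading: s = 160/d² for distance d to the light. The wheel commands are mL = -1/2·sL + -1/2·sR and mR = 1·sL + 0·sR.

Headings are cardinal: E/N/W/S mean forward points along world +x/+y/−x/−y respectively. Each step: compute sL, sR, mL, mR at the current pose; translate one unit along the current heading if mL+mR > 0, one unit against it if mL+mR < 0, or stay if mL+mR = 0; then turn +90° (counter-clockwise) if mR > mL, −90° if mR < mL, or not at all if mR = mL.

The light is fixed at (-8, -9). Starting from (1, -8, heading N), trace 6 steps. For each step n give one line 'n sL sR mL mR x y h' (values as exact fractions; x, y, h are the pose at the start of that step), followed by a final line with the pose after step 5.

0 32/13 160/137 -3232/1781 32/13 1 -8 N
1 40/9 40/13 -440/117 40/9 1 -7 W
2 160/101 160/37 -11040/3737 160/101 0 -7 S
3 80/73 80/61 -5360/4453 80/73 0 -6 E
4 160/61 160/117 -14240/7137 160/61 -1 -6 N
5 8 40/13 -72/13 8 -1 -5 W
final -2 -5 S

n=0: pose=(1,-8,N); sL=32/13, sR=160/137; mL=-3232/1781, mR=32/13; mL+mR=1152/1781 → advance +1; mR−mL=7616/1781 → turn +1·90°
n=1: pose=(1,-7,W); sL=40/9, sR=40/13; mL=-440/117, mR=40/9; mL+mR=80/117 → advance +1; mR−mL=320/39 → turn +1·90°
n=2: pose=(0,-7,S); sL=160/101, sR=160/37; mL=-11040/3737, mR=160/101; mL+mR=-5120/3737 → advance -1; mR−mL=16960/3737 → turn +1·90°
n=3: pose=(0,-6,E); sL=80/73, sR=80/61; mL=-5360/4453, mR=80/73; mL+mR=-480/4453 → advance -1; mR−mL=10240/4453 → turn +1·90°
n=4: pose=(-1,-6,N); sL=160/61, sR=160/117; mL=-14240/7137, mR=160/61; mL+mR=4480/7137 → advance +1; mR−mL=32960/7137 → turn +1·90°
n=5: pose=(-1,-5,W); sL=8, sR=40/13; mL=-72/13, mR=8; mL+mR=32/13 → advance +1; mR−mL=176/13 → turn +1·90°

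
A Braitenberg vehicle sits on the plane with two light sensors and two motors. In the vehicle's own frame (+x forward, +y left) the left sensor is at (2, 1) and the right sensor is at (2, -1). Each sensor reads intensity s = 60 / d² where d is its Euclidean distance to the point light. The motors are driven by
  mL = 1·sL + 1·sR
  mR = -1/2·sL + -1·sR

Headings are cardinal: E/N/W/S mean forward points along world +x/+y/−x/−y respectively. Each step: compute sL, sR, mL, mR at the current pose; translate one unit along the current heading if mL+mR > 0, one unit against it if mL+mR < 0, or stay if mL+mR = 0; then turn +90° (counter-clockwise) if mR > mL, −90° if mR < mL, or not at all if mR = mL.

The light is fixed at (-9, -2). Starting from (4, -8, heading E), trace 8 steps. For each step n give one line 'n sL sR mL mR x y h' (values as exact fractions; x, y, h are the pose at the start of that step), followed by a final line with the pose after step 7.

0 6/25 30/137 1572/3425 -1161/3425 4 -8 E
1 60/289 60/233 31320/67337 -24330/67337 5 -8 S
2 15/52 1/3 97/156 -149/312 5 -9 W
3 60/169 60/221 1800/2873 -1290/2873 4 -9 N
4 6/25 30/137 1572/3425 -1161/3425 4 -8 E
5 60/289 60/233 31320/67337 -24330/67337 5 -8 S
6 15/52 1/3 97/156 -149/312 5 -9 W
7 60/169 60/221 1800/2873 -1290/2873 4 -9 N
final 4 -8 E

n=0: pose=(4,-8,E); sL=6/25, sR=30/137; mL=1572/3425, mR=-1161/3425; mL+mR=3/25 → advance +1; mR−mL=-2733/3425 → turn -1·90°
n=1: pose=(5,-8,S); sL=60/289, sR=60/233; mL=31320/67337, mR=-24330/67337; mL+mR=30/289 → advance +1; mR−mL=-55650/67337 → turn -1·90°
n=2: pose=(5,-9,W); sL=15/52, sR=1/3; mL=97/156, mR=-149/312; mL+mR=15/104 → advance +1; mR−mL=-343/312 → turn -1·90°
n=3: pose=(4,-9,N); sL=60/169, sR=60/221; mL=1800/2873, mR=-1290/2873; mL+mR=30/169 → advance +1; mR−mL=-3090/2873 → turn -1·90°
n=4: pose=(4,-8,E); sL=6/25, sR=30/137; mL=1572/3425, mR=-1161/3425; mL+mR=3/25 → advance +1; mR−mL=-2733/3425 → turn -1·90°
n=5: pose=(5,-8,S); sL=60/289, sR=60/233; mL=31320/67337, mR=-24330/67337; mL+mR=30/289 → advance +1; mR−mL=-55650/67337 → turn -1·90°
n=6: pose=(5,-9,W); sL=15/52, sR=1/3; mL=97/156, mR=-149/312; mL+mR=15/104 → advance +1; mR−mL=-343/312 → turn -1·90°
n=7: pose=(4,-9,N); sL=60/169, sR=60/221; mL=1800/2873, mR=-1290/2873; mL+mR=30/169 → advance +1; mR−mL=-3090/2873 → turn -1·90°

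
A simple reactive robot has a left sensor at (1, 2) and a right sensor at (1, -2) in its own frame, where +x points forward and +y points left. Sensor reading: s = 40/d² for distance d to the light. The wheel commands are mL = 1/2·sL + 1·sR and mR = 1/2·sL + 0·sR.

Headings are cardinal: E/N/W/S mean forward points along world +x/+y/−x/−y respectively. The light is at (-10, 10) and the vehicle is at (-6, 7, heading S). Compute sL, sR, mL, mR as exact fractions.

left sensor world pos  = (-4, 6); dL² = 52
right sensor world pos = (-8, 6); dR² = 20
sL = 40/52 = 10/13
sR = 40/20 = 2
mL = 1/2·sL + 1·sR = 31/13
mR = 1/2·sL + 0·sR = 5/13

10/13 2 31/13 5/13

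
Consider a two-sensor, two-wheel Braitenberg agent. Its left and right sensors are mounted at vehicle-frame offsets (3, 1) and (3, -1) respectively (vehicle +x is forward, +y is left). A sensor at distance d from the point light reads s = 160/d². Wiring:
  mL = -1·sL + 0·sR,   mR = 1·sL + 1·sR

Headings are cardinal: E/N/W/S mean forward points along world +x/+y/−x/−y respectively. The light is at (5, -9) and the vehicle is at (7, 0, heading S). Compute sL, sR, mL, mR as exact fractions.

32/9 160/37 -32/9 2624/333

left sensor world pos  = (8, -3); dL² = 45
right sensor world pos = (6, -3); dR² = 37
sL = 160/45 = 32/9
sR = 160/37 = 160/37
mL = -1·sL + 0·sR = -32/9
mR = 1·sL + 1·sR = 2624/333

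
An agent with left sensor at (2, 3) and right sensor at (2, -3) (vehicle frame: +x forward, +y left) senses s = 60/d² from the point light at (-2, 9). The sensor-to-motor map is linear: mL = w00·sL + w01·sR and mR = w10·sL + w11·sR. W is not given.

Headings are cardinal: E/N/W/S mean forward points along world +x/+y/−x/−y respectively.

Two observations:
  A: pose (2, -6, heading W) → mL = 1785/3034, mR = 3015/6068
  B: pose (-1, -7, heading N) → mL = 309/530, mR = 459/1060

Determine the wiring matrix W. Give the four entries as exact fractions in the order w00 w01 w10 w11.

obs A: pose=(2,-6,W) → sL=15/82, sR=15/37, mL=1785/3034, mR=3015/6068
obs B: pose=(-1,-7,N) → sL=3/10, sR=15/53, mL=309/530, mR=459/1060
sensor matrix S = [[15/82, 15/37], [3/10, 15/53]]; det S = -5616/80401
solve [mL_A; mL_B] = S·[w00; w01] and [mR_A; mR_B] = S·[w10; w11]:
  w00 = 1, w01 = 1, w10 = 1/2, w11 = 1

1 1 1/2 1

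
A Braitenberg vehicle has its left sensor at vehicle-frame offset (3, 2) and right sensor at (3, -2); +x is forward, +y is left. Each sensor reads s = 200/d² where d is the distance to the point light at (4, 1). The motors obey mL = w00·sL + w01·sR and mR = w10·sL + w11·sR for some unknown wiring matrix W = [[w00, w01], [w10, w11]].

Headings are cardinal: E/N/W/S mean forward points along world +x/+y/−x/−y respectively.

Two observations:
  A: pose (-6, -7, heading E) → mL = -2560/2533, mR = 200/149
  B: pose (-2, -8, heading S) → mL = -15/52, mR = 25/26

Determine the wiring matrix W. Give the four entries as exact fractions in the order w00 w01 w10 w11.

-1 1 0 1

obs A: pose=(-6,-7,E) → sL=40/17, sR=200/149, mL=-2560/2533, mR=200/149
obs B: pose=(-2,-8,S) → sL=5/4, sR=25/26, mL=-15/52, mR=25/26
sensor matrix S = [[40/17, 200/149], [5/4, 25/26]]; det S = 19250/32929
solve [mL_A; mL_B] = S·[w00; w01] and [mR_A; mR_B] = S·[w10; w11]:
  w00 = -1, w01 = 1, w10 = 0, w11 = 1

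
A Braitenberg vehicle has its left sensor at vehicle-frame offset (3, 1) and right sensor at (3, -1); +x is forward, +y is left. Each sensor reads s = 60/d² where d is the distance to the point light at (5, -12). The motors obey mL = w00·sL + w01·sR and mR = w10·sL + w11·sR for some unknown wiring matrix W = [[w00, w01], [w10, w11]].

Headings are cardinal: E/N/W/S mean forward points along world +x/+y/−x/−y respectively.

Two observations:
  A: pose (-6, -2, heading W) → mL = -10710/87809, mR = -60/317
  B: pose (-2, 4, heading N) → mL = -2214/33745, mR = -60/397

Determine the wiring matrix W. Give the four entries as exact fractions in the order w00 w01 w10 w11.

-1 1/2 0 -1

obs A: pose=(-6,-2,W) → sL=60/277, sR=60/317, mL=-10710/87809, mR=-60/317
obs B: pose=(-2,4,N) → sL=12/85, sR=60/397, mL=-2214/33745, mR=-60/397
sensor matrix S = [[60/277, 60/317], [12/85, 60/397]]; det S = 3564864/592622941
solve [mL_A; mL_B] = S·[w00; w01] and [mR_A; mR_B] = S·[w10; w11]:
  w00 = -1, w01 = 1/2, w10 = 0, w11 = -1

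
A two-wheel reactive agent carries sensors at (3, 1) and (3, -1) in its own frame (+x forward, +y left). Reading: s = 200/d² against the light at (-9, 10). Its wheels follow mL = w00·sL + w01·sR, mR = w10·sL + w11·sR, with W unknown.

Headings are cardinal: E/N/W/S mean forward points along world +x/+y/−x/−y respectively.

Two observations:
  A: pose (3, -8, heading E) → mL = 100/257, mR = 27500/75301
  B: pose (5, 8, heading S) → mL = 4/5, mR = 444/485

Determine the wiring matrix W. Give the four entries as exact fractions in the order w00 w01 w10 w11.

obs A: pose=(3,-8,E) → sL=100/257, sR=100/293, mL=100/257, mR=27500/75301
obs B: pose=(5,8,S) → sL=4/5, sR=100/97, mL=4/5, mR=444/485
sensor matrix S = [[100/257, 100/293], [4/5, 100/97]]; det S = 935680/7304197
solve [mL_A; mL_B] = S·[w00; w01] and [mR_A; mR_B] = S·[w10; w11]:
  w00 = 1, w01 = 0, w10 = 1/2, w11 = 1/2

1 0 1/2 1/2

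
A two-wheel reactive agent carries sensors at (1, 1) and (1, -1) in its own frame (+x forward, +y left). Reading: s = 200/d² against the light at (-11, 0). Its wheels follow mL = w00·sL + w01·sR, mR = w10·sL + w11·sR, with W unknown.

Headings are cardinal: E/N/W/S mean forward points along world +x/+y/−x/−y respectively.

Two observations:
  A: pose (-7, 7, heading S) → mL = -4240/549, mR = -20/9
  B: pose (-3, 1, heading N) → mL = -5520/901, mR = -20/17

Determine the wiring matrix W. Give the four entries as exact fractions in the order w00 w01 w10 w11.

-1 -1 0 -1/2

obs A: pose=(-7,7,S) → sL=200/61, sR=40/9, mL=-4240/549, mR=-20/9
obs B: pose=(-3,1,N) → sL=200/53, sR=40/17, mL=-5520/901, mR=-20/17
sensor matrix S = [[200/61, 40/9], [200/53, 40/17]]; det S = -4480000/494649
solve [mL_A; mL_B] = S·[w00; w01] and [mR_A; mR_B] = S·[w10; w11]:
  w00 = -1, w01 = -1, w10 = 0, w11 = -1/2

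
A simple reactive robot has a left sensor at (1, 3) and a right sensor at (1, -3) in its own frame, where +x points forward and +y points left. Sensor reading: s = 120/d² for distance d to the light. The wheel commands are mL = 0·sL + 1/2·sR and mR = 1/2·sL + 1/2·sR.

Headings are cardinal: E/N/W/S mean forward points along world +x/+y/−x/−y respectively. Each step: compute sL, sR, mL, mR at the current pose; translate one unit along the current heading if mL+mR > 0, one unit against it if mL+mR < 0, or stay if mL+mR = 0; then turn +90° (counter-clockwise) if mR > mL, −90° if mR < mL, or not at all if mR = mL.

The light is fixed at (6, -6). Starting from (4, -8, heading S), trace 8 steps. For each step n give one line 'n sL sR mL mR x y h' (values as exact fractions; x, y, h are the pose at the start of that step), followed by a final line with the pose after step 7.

n=0: pose=(4,-8,S); sL=12, sR=60/17; mL=30/17, mR=132/17; mL+mR=162/17 → advance +1; mR−mL=6 → turn +1·90°
n=1: pose=(4,-9,E); sL=120, sR=120/37; mL=60/37, mR=2280/37; mL+mR=2340/37 → advance +1; mR−mL=60 → turn +1·90°
n=2: pose=(5,-9,N); sL=6, sR=15; mL=15/2, mR=21/2; mL+mR=18 → advance +1; mR−mL=3 → turn +1·90°
n=3: pose=(5,-8,W); sL=120/29, sR=24; mL=12, mR=408/29; mL+mR=756/29 → advance +1; mR−mL=60/29 → turn +1·90°
n=4: pose=(4,-8,S); sL=12, sR=60/17; mL=30/17, mR=132/17; mL+mR=162/17 → advance +1; mR−mL=6 → turn +1·90°
n=5: pose=(4,-9,E); sL=120, sR=120/37; mL=60/37, mR=2280/37; mL+mR=2340/37 → advance +1; mR−mL=60 → turn +1·90°
n=6: pose=(5,-9,N); sL=6, sR=15; mL=15/2, mR=21/2; mL+mR=18 → advance +1; mR−mL=3 → turn +1·90°
n=7: pose=(5,-8,W); sL=120/29, sR=24; mL=12, mR=408/29; mL+mR=756/29 → advance +1; mR−mL=60/29 → turn +1·90°

0 12 60/17 30/17 132/17 4 -8 S
1 120 120/37 60/37 2280/37 4 -9 E
2 6 15 15/2 21/2 5 -9 N
3 120/29 24 12 408/29 5 -8 W
4 12 60/17 30/17 132/17 4 -8 S
5 120 120/37 60/37 2280/37 4 -9 E
6 6 15 15/2 21/2 5 -9 N
7 120/29 24 12 408/29 5 -8 W
final 4 -8 S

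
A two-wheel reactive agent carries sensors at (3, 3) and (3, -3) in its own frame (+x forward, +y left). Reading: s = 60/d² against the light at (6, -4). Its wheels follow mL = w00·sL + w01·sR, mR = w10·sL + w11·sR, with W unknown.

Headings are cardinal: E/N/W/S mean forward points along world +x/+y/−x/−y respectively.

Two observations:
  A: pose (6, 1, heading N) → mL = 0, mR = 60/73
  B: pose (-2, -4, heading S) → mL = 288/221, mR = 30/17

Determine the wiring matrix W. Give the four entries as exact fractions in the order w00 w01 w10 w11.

1 -1 1 0

obs A: pose=(6,1,N) → sL=60/73, sR=60/73, mL=0, mR=60/73
obs B: pose=(-2,-4,S) → sL=30/17, sR=6/13, mL=288/221, mR=30/17
sensor matrix S = [[60/73, 60/73], [30/17, 6/13]]; det S = -17280/16133
solve [mL_A; mL_B] = S·[w00; w01] and [mR_A; mR_B] = S·[w10; w11]:
  w00 = 1, w01 = -1, w10 = 1, w11 = 0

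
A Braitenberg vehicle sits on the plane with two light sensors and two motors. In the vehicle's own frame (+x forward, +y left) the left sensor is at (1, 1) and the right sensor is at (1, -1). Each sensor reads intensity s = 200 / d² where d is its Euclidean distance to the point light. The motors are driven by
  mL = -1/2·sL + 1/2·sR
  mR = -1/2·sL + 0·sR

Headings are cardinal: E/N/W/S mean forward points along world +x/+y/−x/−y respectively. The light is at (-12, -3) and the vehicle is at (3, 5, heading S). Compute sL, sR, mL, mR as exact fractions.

40/61 40/49 240/2989 -20/61

left sensor world pos  = (4, 4); dL² = 305
right sensor world pos = (2, 4); dR² = 245
sL = 200/305 = 40/61
sR = 200/245 = 40/49
mL = -1/2·sL + 1/2·sR = 240/2989
mR = -1/2·sL + 0·sR = -20/61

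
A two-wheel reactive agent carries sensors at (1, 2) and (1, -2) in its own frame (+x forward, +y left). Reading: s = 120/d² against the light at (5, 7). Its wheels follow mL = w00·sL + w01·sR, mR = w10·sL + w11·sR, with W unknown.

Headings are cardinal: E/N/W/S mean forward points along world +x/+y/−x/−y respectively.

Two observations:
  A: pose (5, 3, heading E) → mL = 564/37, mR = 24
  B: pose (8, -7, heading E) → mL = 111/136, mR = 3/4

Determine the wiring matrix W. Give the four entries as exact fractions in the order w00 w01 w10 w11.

obs A: pose=(5,3,E) → sL=24, sR=120/37, mL=564/37, mR=24
obs B: pose=(8,-7,E) → sL=3/4, sR=15/34, mL=111/136, mR=3/4
sensor matrix S = [[24, 120/37], [3/4, 15/34]]; det S = 5130/629
solve [mL_A; mL_B] = S·[w00; w01] and [mR_A; mR_B] = S·[w10; w11]:
  w00 = 1/2, w01 = 1, w10 = 1, w11 = 0

1/2 1 1 0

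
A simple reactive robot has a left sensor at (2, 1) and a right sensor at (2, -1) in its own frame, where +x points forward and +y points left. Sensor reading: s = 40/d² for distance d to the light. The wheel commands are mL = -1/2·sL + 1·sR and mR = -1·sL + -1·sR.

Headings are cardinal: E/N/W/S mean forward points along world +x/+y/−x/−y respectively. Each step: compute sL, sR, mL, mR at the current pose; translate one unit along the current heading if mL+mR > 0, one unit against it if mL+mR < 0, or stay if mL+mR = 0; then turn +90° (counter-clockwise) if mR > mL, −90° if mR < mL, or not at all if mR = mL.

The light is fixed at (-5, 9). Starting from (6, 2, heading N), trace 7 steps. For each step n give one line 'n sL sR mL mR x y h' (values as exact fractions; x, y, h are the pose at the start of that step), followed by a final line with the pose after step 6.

0 8/25 40/169 324/4225 -2352/4225 6 2 N
1 20/109 4/25 186/2725 -936/2725 6 1 E
2 40/221 40/181 5220/40001 -16080/40001 5 1 S
3 5/16 2/5 39/160 -57/80 5 2 W
4 8/25 40/169 324/4225 -2352/4225 6 2 N
5 20/109 4/25 186/2725 -936/2725 6 1 E
6 40/221 40/181 5220/40001 -16080/40001 5 1 S
final 5 2 W

n=0: pose=(6,2,N); sL=8/25, sR=40/169; mL=324/4225, mR=-2352/4225; mL+mR=-12/25 → advance -1; mR−mL=-2676/4225 → turn -1·90°
n=1: pose=(6,1,E); sL=20/109, sR=4/25; mL=186/2725, mR=-936/2725; mL+mR=-30/109 → advance -1; mR−mL=-1122/2725 → turn -1·90°
n=2: pose=(5,1,S); sL=40/221, sR=40/181; mL=5220/40001, mR=-16080/40001; mL+mR=-60/221 → advance -1; mR−mL=-21300/40001 → turn -1·90°
n=3: pose=(5,2,W); sL=5/16, sR=2/5; mL=39/160, mR=-57/80; mL+mR=-15/32 → advance -1; mR−mL=-153/160 → turn -1·90°
n=4: pose=(6,2,N); sL=8/25, sR=40/169; mL=324/4225, mR=-2352/4225; mL+mR=-12/25 → advance -1; mR−mL=-2676/4225 → turn -1·90°
n=5: pose=(6,1,E); sL=20/109, sR=4/25; mL=186/2725, mR=-936/2725; mL+mR=-30/109 → advance -1; mR−mL=-1122/2725 → turn -1·90°
n=6: pose=(5,1,S); sL=40/221, sR=40/181; mL=5220/40001, mR=-16080/40001; mL+mR=-60/221 → advance -1; mR−mL=-21300/40001 → turn -1·90°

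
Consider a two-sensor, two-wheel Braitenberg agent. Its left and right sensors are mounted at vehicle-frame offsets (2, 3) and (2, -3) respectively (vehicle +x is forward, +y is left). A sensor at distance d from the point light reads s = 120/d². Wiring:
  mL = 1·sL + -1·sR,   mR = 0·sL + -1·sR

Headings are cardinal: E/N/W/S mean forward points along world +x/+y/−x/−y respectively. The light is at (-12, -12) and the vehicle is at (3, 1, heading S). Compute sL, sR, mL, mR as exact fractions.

left sensor world pos  = (6, -1); dL² = 445
right sensor world pos = (0, -1); dR² = 265
sL = 120/445 = 24/89
sR = 120/265 = 24/53
mL = 1·sL + -1·sR = -864/4717
mR = 0·sL + -1·sR = -24/53

24/89 24/53 -864/4717 -24/53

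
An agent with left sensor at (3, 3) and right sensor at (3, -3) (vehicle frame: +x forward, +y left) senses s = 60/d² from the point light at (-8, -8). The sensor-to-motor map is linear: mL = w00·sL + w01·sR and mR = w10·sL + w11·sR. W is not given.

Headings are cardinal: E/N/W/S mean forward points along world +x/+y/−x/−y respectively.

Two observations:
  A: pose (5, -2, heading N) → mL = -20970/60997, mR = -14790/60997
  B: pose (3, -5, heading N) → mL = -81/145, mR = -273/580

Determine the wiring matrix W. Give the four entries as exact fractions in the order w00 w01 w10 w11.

obs A: pose=(5,-2,N) → sL=60/181, sR=60/337, mL=-20970/60997, mR=-14790/60997
obs B: pose=(3,-5,N) → sL=3/5, sR=15/58, mL=-81/145, mR=-273/580
sensor matrix S = [[60/181, 60/337], [3/5, 15/58]]; det S = -37314/1768913
solve [mL_A; mL_B] = S·[w00; w01] and [mR_A; mR_B] = S·[w10; w11]:
  w00 = -1/2, w01 = -1, w10 = -1, w11 = 1/2

-1/2 -1 -1 1/2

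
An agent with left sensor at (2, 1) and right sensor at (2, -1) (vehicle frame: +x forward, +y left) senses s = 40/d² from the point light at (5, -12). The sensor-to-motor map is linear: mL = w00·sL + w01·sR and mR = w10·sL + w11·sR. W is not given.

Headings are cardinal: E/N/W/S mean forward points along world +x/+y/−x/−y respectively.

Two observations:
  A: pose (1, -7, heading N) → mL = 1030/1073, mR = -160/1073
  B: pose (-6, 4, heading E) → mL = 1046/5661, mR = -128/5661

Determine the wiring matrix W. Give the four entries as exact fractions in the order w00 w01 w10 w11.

obs A: pose=(1,-7,N) → sL=20/37, sR=20/29, mL=1030/1073, mR=-160/1073
obs B: pose=(-6,4,E) → sL=4/37, sR=20/153, mL=1046/5661, mR=-128/5661
sensor matrix S = [[20/37, 20/29], [4/37, 20/153]]; det S = -640/164169
solve [mL_A; mL_B] = S·[w00; w01] and [mR_A; mR_B] = S·[w10; w11]:
  w00 = 1/2, w01 = 1, w10 = 1, w11 = -1

1/2 1 1 -1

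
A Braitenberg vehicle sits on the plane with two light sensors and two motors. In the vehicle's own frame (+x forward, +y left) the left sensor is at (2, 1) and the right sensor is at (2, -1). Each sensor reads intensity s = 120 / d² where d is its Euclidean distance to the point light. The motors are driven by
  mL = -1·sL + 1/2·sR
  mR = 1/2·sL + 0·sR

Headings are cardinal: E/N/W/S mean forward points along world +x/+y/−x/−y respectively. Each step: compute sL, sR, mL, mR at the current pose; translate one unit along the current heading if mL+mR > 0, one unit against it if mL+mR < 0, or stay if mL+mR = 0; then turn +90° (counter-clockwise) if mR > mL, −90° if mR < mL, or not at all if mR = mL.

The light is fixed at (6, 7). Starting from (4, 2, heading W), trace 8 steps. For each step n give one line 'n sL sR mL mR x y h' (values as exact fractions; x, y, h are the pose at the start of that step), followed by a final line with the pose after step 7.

n=0: pose=(4,2,W); sL=30/13, sR=15/4; mL=-45/104, mR=15/13; mL+mR=75/104 → advance +1; mR−mL=165/104 → turn +1·90°
n=1: pose=(3,2,S); sL=120/53, sR=24/13; mL=-924/689, mR=60/53; mL+mR=-144/689 → advance -1; mR−mL=1704/689 → turn +1·90°
n=2: pose=(3,3,E); sL=12, sR=60/13; mL=-126/13, mR=6; mL+mR=-48/13 → advance -1; mR−mL=204/13 → turn +1·90°
n=3: pose=(2,3,N); sL=120/29, sR=120/13; mL=180/377, mR=60/29; mL+mR=960/377 → advance +1; mR−mL=600/377 → turn +1·90°
n=4: pose=(2,4,W); sL=30/13, sR=3; mL=-21/26, mR=15/13; mL+mR=9/26 → advance +1; mR−mL=51/26 → turn +1·90°
n=5: pose=(1,4,S); sL=120/41, sR=120/61; mL=-4860/2501, mR=60/41; mL+mR=-1200/2501 → advance -1; mR−mL=8520/2501 → turn +1·90°
n=6: pose=(1,5,E); sL=12, sR=20/3; mL=-26/3, mR=6; mL+mR=-8/3 → advance -1; mR−mL=44/3 → turn +1·90°
n=7: pose=(0,5,N); sL=120/49, sR=24/5; mL=-12/245, mR=60/49; mL+mR=288/245 → advance +1; mR−mL=312/245 → turn +1·90°

0 30/13 15/4 -45/104 15/13 4 2 W
1 120/53 24/13 -924/689 60/53 3 2 S
2 12 60/13 -126/13 6 3 3 E
3 120/29 120/13 180/377 60/29 2 3 N
4 30/13 3 -21/26 15/13 2 4 W
5 120/41 120/61 -4860/2501 60/41 1 4 S
6 12 20/3 -26/3 6 1 5 E
7 120/49 24/5 -12/245 60/49 0 5 N
final 0 6 W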